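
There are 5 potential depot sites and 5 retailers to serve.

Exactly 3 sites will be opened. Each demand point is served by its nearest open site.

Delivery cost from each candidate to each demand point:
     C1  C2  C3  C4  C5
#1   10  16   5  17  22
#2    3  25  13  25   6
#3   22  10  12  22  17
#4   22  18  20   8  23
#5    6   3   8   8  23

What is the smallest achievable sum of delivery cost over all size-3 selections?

25

Open {#1, #2, #5}.
  C1→#2 3, C2→#5 3, C3→#1 5, C4→#5 8, C5→#2 6  ⇒ total 25.
Compare {#2, #3, #5}: total 28.
Compare {#2, #4, #5}: total 28.
No size-3 selection does better; minimum is 25.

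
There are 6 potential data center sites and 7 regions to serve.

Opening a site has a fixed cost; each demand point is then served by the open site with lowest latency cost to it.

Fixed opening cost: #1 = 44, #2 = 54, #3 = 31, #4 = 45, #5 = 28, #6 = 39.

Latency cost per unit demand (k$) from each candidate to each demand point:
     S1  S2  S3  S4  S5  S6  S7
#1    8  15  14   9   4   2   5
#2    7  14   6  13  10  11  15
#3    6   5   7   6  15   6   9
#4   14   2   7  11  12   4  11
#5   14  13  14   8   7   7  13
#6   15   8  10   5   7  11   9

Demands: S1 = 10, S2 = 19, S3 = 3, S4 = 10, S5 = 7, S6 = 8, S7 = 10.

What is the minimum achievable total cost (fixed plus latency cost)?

393

Open {#1, #3, #4}: assign each demand point to its cheapest open site.
  S1→#3 10×6=60, S2→#4 19×2=38, S3→#3 3×7=21, S4→#3 10×6=60, S5→#1 7×4=28, S6→#1 8×2=16, S7→#1 10×5=50
  latency cost 273, fixed 120 → total 393.
Compare {#1, #3}: latency cost 330 + fixed 75 = 405.
Compare {#1, #4, #6}: latency cost 283 + fixed 128 = 411.
Compare {#1, #4}: latency cost 323 + fixed 89 = 412.
All other subsets cost ≥ 405. Minimum total cost: 393.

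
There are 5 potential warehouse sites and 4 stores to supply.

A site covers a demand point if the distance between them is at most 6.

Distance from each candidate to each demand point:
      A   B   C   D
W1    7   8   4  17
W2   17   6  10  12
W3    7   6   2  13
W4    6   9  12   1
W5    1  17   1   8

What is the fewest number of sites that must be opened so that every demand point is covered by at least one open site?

Coverage sets (demand points within 6 of each site):
  W1: {C}
  W2: {B}
  W3: {B, C}
  W4: {A, D}
  W5: {A, C}
No single site covers all 4 demand points.
But {W3, W4} covers everything, so the minimum is 2.

2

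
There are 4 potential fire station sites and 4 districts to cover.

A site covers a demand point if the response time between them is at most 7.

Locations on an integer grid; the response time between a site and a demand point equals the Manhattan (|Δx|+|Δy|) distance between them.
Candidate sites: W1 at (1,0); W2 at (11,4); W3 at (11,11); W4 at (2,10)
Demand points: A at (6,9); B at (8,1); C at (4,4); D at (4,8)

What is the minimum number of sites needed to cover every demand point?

2

Coverage sets (demand points within 7 of each site):
  W1: {C}
  W2: {B, C}
  W3: {A}
  W4: {A, D}
No single site covers all 4 demand points.
But {W2, W4} covers everything, so the minimum is 2.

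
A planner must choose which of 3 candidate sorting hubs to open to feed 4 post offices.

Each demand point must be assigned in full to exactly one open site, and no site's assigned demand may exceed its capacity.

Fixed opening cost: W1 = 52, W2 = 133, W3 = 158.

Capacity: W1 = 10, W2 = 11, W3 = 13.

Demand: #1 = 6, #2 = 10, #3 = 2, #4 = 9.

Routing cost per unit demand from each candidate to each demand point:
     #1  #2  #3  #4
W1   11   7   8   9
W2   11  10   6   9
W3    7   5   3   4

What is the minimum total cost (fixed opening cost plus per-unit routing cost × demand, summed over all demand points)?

521

Open {W1, W2, W3}; cheapest assignment that respects the capacities:
  W1 (cap 10, load 10): #2 — cost 10×7 = 70
  W2 (cap 11, load 6): #1 — cost 6×11 = 66
  W3 (cap 13, load 11): #3, #4 — cost 2×3 + 9×4 = 42
  Shipping 178, fixed 343 → total 521.
  Any other capacity-feasible assignment to {W1, W2, W3} ships for at least 178.
Total demand is 27 and no other set of sites has combined capacity ≥ 27, so {W1, W2, W3} is the only feasible choice of open sites. Minimum: 521.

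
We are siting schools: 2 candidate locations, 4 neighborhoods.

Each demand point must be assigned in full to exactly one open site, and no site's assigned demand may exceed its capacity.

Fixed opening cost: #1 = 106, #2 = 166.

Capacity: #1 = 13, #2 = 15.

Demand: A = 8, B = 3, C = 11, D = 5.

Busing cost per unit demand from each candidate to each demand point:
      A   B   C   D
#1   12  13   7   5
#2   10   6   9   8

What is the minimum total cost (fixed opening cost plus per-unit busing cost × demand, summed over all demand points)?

Open {#1, #2}; cheapest assignment that respects the capacities:
  #1 (cap 13, load 13): A, D — cost 8×12 + 5×5 = 121
  #2 (cap 15, load 14): B, C — cost 3×6 + 11×9 = 117
  Shipping 238, fixed 272 → total 510.
  Any other capacity-feasible assignment to {#1, #2} ships for at least 238.
Total demand is 27 and no other set of sites has combined capacity ≥ 27, so {#1, #2} is the only feasible choice of open sites. Minimum: 510.

510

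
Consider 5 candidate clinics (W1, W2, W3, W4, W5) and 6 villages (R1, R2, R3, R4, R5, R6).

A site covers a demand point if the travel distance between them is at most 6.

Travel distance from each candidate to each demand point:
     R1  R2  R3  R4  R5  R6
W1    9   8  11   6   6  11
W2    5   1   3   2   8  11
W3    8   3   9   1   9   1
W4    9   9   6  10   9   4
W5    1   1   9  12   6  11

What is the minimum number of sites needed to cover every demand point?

Coverage sets (demand points within 6 of each site):
  W1: {R4, R5}
  W2: {R1, R2, R3, R4}
  W3: {R2, R4, R6}
  W4: {R3, R6}
  W5: {R1, R2, R5}
No 2 sites suffice: every size-2 union leaves at least one demand point uncovered.
But {W1, W2, W3} covers everything, so the minimum is 3.

3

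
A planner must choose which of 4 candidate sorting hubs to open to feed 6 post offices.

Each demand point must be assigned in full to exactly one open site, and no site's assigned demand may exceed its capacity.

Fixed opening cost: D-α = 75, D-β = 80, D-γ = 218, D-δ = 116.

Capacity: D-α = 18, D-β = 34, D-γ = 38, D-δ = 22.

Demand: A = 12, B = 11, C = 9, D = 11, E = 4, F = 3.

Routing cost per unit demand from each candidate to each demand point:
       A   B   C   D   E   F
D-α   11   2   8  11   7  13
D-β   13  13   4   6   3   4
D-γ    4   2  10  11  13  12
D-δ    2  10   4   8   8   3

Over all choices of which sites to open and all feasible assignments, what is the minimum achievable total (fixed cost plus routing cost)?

440

Open {D-α, D-β, D-δ}; cheapest assignment that respects the capacities:
  D-α (cap 18, load 11): B — cost 11×2 = 22
  D-β (cap 34, load 24): C, D, E — cost 9×4 + 11×6 + 4×3 = 114
  D-δ (cap 22, load 15): A, F — cost 12×2 + 3×3 = 33
  Shipping 169, fixed 271 → total 440.
  Any other capacity-feasible assignment to {D-α, D-β, D-δ} ships for at least 169.
Compare {D-β, D-δ}: its best feasible assignment gives total 489.
Compare {D-β, D-γ}: its best feasible assignment gives total 494.
Every other set of open sites that can feasibly serve all demand totals ≥ 489 even under its best assignment. Minimum: 440.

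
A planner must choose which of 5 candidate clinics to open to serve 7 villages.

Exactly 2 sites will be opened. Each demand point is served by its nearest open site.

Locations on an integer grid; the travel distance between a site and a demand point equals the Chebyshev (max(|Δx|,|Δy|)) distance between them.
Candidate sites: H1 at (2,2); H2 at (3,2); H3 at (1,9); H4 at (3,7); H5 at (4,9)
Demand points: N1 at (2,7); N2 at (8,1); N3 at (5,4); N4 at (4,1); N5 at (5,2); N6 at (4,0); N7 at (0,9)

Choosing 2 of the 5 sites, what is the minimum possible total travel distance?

15

Open {H2, H3}.
  N1→H3 2, N2→H2 5, N3→H2 2, N4→H2 1, N5→H2 2, N6→H2 2, N7→H3 1  ⇒ total 15.
Compare {H2, H4}: total 16.
Compare {H2, H5}: total 18.
No size-2 selection does better; minimum is 15.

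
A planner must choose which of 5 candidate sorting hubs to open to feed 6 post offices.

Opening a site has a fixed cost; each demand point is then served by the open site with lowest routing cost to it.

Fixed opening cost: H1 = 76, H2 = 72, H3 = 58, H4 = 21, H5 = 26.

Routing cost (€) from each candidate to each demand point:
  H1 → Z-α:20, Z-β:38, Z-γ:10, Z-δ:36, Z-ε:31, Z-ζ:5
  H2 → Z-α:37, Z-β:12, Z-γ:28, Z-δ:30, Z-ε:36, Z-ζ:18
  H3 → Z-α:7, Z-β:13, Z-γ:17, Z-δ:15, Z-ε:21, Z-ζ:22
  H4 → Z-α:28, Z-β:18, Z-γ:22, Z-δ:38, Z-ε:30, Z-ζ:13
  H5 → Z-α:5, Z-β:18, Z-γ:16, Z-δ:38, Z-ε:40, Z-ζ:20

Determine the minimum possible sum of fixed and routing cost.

153

Open {H3}: assign each demand point to its cheapest open site.
  Z-α→H3 7, Z-β→H3 13, Z-γ→H3 17, Z-δ→H3 15, Z-ε→H3 21, Z-ζ→H3 22
  routing cost 95, fixed 58 → total 153.
Compare {H5}: routing cost 137 + fixed 26 = 163.
Compare {H3, H4}: routing cost 86 + fixed 79 = 165.
Compare {H4, H5}: routing cost 120 + fixed 47 = 167.
All other subsets cost ≥ 163. Minimum total cost: 153.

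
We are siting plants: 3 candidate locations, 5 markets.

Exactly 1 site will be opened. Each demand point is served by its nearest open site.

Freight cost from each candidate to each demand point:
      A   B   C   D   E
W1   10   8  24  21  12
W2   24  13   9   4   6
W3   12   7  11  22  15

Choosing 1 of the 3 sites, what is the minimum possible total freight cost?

Open {W2}.
  A→W2 24, B→W2 13, C→W2 9, D→W2 4, E→W2 6  ⇒ total 56.
Compare {W3}: total 67.
Compare {W1}: total 75.

56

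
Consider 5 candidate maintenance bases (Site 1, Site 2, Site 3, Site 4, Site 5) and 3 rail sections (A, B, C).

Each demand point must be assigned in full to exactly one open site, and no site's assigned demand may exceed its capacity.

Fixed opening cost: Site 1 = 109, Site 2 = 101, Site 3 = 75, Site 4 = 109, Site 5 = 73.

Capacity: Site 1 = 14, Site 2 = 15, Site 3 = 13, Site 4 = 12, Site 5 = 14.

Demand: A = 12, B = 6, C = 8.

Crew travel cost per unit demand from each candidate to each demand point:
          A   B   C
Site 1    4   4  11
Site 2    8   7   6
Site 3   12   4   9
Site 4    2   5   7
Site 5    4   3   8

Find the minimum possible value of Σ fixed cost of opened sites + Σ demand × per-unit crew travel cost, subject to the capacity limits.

Open {Site 4, Site 5}; cheapest assignment that respects the capacities:
  Site 4 (cap 12, load 12): A — cost 12×2 = 24
  Site 5 (cap 14, load 14): B, C — cost 6×3 + 8×8 = 82
  Shipping 106, fixed 182 → total 288.
  Any other capacity-feasible assignment to {Site 4, Site 5} ships for at least 106.
Compare {Site 1, Site 5}: its best feasible assignment gives total 312.
Compare {Site 2, Site 5}: its best feasible assignment gives total 312.
Every other set of open sites that can feasibly serve all demand totals ≥ 312 even under its best assignment. Minimum: 288.

288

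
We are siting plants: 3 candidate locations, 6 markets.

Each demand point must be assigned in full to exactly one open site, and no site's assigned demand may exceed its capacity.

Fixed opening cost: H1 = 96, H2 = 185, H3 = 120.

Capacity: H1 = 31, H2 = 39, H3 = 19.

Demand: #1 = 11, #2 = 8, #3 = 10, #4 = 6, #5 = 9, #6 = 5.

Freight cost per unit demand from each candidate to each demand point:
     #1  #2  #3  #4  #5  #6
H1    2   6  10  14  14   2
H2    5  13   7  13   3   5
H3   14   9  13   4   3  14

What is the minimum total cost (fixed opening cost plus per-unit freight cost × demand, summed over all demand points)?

536

Open {H1, H2}; cheapest assignment that respects the capacities:
  H1 (cap 31, load 24): #1, #2, #6 — cost 11×2 + 8×6 + 5×2 = 80
  H2 (cap 39, load 25): #3, #4, #5 — cost 10×7 + 6×13 + 9×3 = 175
  Shipping 255, fixed 281 → total 536.
  Any other capacity-feasible assignment to {H1, H2} ships for at least 255.
Compare {H1, H3}: its best feasible assignment gives total 537.
Compare {H2, H3}: its best feasible assignment gives total 578.
Every other set of open sites that can feasibly serve all demand totals ≥ 537 even under its best assignment. Minimum: 536.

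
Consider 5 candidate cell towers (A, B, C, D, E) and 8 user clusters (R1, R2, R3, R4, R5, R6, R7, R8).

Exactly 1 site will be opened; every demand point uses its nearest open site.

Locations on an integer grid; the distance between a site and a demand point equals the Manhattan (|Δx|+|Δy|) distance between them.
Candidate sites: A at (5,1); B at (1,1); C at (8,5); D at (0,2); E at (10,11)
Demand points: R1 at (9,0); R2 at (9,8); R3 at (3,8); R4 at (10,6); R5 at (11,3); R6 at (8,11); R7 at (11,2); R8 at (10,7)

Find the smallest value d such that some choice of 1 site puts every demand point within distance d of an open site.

8

Open {C}.
  Farthest demand point is R3 at distance 8 (to C); all others are ≤ 8.
With {E} the worst case is 12.
With {A} the worst case is 13.
No size-1 selection achieves below 8.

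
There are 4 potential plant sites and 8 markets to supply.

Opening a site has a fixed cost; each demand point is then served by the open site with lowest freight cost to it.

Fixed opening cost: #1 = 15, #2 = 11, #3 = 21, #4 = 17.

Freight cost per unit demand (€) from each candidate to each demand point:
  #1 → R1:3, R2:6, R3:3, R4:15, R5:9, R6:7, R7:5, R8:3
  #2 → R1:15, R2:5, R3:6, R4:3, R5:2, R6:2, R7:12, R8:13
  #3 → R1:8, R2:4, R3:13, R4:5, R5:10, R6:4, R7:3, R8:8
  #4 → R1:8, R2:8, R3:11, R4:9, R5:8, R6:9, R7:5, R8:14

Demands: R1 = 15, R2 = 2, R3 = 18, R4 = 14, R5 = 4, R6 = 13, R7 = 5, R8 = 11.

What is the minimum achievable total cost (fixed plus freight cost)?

269

Open {#1, #2}: assign each demand point to its cheapest open site.
  R1→#1 15×3=45, R2→#2 2×5=10, R3→#1 18×3=54, R4→#2 14×3=42, R5→#2 4×2=8, R6→#2 13×2=26, R7→#1 5×5=25, R8→#1 11×3=33
  freight cost 243, fixed 26 → total 269.
Compare {#1, #2, #3}: freight cost 231 + fixed 47 = 278.
Compare {#1, #2, #4}: freight cost 243 + fixed 43 = 286.
Compare {#1, #2, #3, #4}: freight cost 231 + fixed 64 = 295.
All other subsets cost ≥ 278. Minimum total cost: 269.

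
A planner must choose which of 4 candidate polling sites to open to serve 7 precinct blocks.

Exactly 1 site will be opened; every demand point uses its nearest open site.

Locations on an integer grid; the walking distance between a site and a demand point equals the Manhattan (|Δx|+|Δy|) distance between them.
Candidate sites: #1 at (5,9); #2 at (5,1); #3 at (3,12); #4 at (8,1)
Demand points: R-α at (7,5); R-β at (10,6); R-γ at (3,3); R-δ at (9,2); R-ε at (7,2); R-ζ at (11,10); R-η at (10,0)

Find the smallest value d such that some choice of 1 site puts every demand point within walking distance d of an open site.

Open {#4}.
  Farthest demand point is R-ζ at walking distance 12 (to #4); all others are ≤ 12.
With {#1} the worst case is 14.
With {#2} the worst case is 15.
No size-1 selection achieves below 12.

12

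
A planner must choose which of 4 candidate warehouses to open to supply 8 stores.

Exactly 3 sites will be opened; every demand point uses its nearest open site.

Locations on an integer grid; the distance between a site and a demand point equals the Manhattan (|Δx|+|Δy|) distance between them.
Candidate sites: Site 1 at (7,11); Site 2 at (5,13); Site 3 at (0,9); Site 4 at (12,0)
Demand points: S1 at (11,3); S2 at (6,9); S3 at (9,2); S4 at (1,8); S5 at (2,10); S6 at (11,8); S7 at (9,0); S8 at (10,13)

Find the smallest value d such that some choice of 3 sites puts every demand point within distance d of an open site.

Open {Site 1, Site 3, Site 4}.
  Farthest demand point is S6 at distance 7 (to Site 1); all others are ≤ 7.
With {Site 1, Site 2, Site 4} the worst case is 9.
With {Site 2, Site 3, Site 4} the worst case is 9.
No size-3 selection achieves below 7.

7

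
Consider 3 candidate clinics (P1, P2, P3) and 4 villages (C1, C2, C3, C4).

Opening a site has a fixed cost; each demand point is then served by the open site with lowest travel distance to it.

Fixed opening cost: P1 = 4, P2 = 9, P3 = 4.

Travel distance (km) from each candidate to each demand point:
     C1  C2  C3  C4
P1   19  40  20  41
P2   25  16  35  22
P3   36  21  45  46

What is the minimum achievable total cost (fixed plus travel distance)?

90

Open {P1, P2}: assign each demand point to its cheapest open site.
  C1→P1 19, C2→P2 16, C3→P1 20, C4→P2 22
  travel distance 77, fixed 13 → total 90.
Compare {P1, P2, P3}: travel distance 77 + fixed 17 = 94.
Compare {P2}: travel distance 98 + fixed 9 = 107.
Compare {P1, P3}: travel distance 101 + fixed 8 = 109.
All other subsets cost ≥ 94. Minimum total cost: 90.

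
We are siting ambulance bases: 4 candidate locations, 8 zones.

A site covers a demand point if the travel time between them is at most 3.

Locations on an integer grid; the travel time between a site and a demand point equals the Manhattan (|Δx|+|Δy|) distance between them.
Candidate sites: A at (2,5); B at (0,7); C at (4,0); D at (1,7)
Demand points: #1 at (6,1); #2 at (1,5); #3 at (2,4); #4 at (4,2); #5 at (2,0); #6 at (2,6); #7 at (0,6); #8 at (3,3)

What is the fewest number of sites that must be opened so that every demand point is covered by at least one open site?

2

Coverage sets (demand points within 3 of each site):
  A: {#2, #3, #6, #7, #8}
  B: {#2, #6, #7}
  C: {#1, #4, #5}
  D: {#2, #6, #7}
No single site covers all 8 demand points.
But {A, C} covers everything, so the minimum is 2.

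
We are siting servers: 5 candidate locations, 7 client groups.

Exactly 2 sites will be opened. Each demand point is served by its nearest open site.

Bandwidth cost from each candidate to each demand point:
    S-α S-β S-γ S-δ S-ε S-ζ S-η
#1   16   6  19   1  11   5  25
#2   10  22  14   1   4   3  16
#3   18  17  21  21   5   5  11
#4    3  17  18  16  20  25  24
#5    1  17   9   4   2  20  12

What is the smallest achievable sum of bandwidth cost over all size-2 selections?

Open {#1, #5}.
  S-α→#5 1, S-β→#1 6, S-γ→#5 9, S-δ→#1 1, S-ε→#5 2, S-ζ→#1 5, S-η→#5 12  ⇒ total 36.
Compare {#2, #5}: total 45.
Compare {#3, #5}: total 49.
No size-2 selection does better; minimum is 36.

36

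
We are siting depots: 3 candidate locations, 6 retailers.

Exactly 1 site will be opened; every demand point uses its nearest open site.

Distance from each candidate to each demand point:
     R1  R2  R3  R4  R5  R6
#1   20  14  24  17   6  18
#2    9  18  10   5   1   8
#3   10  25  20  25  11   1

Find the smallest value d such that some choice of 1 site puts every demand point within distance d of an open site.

Open {#2}.
  Farthest demand point is R2 at distance 18 (to #2); all others are ≤ 18.
With {#1} the worst case is 24.
With {#3} the worst case is 25.
No size-1 selection achieves below 18.

18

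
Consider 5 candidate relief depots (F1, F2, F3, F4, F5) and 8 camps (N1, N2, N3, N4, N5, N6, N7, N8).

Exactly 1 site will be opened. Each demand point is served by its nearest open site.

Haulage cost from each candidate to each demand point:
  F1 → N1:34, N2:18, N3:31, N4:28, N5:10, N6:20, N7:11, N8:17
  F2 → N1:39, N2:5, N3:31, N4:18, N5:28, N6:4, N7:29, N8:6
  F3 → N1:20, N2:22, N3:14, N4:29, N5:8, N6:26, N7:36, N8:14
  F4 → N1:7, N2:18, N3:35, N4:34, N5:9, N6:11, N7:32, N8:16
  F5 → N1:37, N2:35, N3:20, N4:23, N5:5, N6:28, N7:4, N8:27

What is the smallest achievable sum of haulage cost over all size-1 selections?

Open {F2}.
  N1→F2 39, N2→F2 5, N3→F2 31, N4→F2 18, N5→F2 28, N6→F2 4, N7→F2 29, N8→F2 6  ⇒ total 160.
Compare {F4}: total 162.
Compare {F1}: total 169.
No size-1 selection does better; minimum is 160.

160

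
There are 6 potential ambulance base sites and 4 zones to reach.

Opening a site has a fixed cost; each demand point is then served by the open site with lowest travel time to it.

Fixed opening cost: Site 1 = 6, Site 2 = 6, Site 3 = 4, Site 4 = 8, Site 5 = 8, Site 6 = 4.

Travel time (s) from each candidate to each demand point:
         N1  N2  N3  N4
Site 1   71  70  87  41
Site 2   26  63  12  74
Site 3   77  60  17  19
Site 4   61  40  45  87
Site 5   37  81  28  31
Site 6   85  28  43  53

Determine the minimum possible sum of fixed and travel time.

99

Open {Site 2, Site 3, Site 6}: assign each demand point to its cheapest open site.
  N1→Site 2 26, N2→Site 6 28, N3→Site 2 12, N4→Site 3 19
  travel time 85, fixed 14 → total 99.
Compare {Site 1, Site 2, Site 3, Site 6}: travel time 85 + fixed 20 = 105.
Compare {Site 2, Site 3, Site 4, Site 6}: travel time 85 + fixed 22 = 107.
Compare {Site 2, Site 3, Site 5, Site 6}: travel time 85 + fixed 22 = 107.
All other subsets cost ≥ 105. Minimum total cost: 99.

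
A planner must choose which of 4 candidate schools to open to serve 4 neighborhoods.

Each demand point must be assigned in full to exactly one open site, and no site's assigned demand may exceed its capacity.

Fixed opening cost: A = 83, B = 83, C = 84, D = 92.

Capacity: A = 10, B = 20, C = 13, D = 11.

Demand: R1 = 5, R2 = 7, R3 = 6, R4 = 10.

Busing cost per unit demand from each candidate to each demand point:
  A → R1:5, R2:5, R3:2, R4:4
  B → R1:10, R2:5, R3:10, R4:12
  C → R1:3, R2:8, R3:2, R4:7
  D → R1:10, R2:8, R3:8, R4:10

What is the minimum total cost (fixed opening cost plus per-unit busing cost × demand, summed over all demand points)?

Open {B, C}; cheapest assignment that respects the capacities:
  B (cap 20, load 17): R2, R4 — cost 7×5 + 10×12 = 155
  C (cap 13, load 11): R1, R3 — cost 5×3 + 6×2 = 27
  Shipping 182, fixed 167 → total 349.
  Any other capacity-feasible assignment to {B, C} ships for at least 182.
Compare {A, B}: its best feasible assignment gives total 351.
Compare {A, B, C}: its best feasible assignment gives total 352.
Every other set of open sites that can feasibly serve all demand totals ≥ 351 even under its best assignment. Minimum: 349.

349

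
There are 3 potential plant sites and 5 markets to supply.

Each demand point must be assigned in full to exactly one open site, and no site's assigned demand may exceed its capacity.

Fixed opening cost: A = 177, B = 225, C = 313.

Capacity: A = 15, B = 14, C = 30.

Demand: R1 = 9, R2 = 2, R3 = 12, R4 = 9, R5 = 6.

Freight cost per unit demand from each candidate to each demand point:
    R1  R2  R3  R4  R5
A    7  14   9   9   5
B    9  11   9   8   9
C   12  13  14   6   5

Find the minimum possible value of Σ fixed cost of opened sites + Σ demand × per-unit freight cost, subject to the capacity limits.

Open {A, C}; cheapest assignment that respects the capacities:
  A (cap 15, load 12): R3 — cost 12×9 = 108
  C (cap 30, load 26): R1, R2, R4, R5 — cost 9×12 + 2×13 + 9×6 + 6×5 = 218
  Shipping 326, fixed 490 → total 816.
  Any other capacity-feasible assignment to {A, C} ships for at least 326.
Compare {B, C}: its best feasible assignment gives total 860.
Compare {A, B, C}: its best feasible assignment gives total 992.
Every other set of open sites that can feasibly serve all demand totals ≥ 860 even under its best assignment. Minimum: 816.

816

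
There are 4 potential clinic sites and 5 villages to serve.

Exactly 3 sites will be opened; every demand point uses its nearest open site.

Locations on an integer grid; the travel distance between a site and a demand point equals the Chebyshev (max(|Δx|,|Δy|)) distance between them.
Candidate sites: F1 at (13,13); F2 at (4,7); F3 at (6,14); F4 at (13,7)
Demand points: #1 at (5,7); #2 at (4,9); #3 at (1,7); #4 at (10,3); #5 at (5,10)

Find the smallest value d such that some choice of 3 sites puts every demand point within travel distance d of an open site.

Open {F1, F2, F4}.
  Farthest demand point is #4 at travel distance 4 (to F4); all others are ≤ 4.
With {F2, F3, F4} the worst case is 4.
With {F1, F2, F3} the worst case is 6.
No size-3 selection achieves below 4.

4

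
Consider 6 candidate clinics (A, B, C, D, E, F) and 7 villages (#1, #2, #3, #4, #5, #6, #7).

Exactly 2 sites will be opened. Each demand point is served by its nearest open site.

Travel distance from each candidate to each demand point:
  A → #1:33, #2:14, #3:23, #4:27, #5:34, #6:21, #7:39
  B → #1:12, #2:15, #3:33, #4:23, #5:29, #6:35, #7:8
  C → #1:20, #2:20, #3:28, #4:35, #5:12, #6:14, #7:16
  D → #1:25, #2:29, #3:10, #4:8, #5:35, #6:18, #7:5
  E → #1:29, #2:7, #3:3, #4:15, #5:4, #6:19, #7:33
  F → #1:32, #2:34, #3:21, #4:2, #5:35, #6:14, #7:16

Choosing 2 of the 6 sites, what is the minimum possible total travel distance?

Open {B, E}.
  #1→B 12, #2→E 7, #3→E 3, #4→E 15, #5→E 4, #6→E 19, #7→B 8  ⇒ total 68.
Compare {D, E}: total 70.
Compare {E, F}: total 75.
No size-2 selection does better; minimum is 68.

68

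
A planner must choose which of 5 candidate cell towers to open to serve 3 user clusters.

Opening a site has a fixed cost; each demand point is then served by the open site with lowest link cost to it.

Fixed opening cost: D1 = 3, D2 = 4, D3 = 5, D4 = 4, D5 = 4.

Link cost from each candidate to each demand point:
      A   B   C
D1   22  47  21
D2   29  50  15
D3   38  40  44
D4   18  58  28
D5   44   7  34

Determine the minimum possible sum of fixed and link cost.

52

Open {D2, D4, D5}: assign each demand point to its cheapest open site.
  A→D4 18, B→D5 7, C→D2 15
  link cost 40, fixed 12 → total 52.
Compare {D1, D2, D5}: link cost 44 + fixed 11 = 55.
Compare {D1, D2, D4, D5}: link cost 40 + fixed 15 = 55.
Compare {D1, D5}: link cost 50 + fixed 7 = 57.
All other subsets cost ≥ 55. Minimum total cost: 52.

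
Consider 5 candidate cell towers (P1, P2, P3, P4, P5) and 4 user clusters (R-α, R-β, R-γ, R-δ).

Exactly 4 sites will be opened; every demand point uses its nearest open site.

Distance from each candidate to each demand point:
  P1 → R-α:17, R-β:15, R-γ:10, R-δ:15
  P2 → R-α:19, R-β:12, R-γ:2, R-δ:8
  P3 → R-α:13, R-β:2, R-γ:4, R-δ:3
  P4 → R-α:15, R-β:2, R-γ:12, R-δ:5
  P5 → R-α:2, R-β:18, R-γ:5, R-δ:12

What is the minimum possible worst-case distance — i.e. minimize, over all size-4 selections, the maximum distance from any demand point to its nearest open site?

3

Open {P1, P2, P3, P5}.
  Farthest demand point is R-δ at distance 3 (to P3); all others are ≤ 3.
With {P2, P3, P4, P5} the worst case is 3.
With {P1, P3, P4, P5} the worst case is 4.
No size-4 selection achieves below 3.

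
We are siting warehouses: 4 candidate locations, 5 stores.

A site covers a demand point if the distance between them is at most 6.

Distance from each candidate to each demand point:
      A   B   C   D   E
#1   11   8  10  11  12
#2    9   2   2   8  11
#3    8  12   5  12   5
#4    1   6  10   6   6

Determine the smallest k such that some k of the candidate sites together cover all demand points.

Coverage sets (demand points within 6 of each site):
  #1: {}
  #2: {B, C}
  #3: {C, E}
  #4: {A, B, D, E}
No single site covers all 5 demand points.
But {#2, #4} covers everything, so the minimum is 2.

2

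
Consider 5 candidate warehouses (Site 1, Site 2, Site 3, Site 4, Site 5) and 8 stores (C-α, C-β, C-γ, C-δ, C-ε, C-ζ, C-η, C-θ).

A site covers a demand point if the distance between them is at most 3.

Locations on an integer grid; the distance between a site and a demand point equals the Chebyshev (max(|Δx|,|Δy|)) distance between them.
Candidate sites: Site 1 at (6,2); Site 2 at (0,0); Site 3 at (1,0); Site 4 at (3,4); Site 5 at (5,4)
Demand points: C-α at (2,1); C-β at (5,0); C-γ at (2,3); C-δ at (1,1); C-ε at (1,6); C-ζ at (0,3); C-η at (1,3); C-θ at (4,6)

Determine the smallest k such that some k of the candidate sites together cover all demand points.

Coverage sets (demand points within 3 of each site):
  Site 1: {C-β}
  Site 2: {C-α, C-γ, C-δ, C-ζ, C-η}
  Site 3: {C-α, C-γ, C-δ, C-ζ, C-η}
  Site 4: {C-α, C-γ, C-δ, C-ε, C-ζ, C-η, C-θ}
  Site 5: {C-α, C-γ, C-θ}
No single site covers all 8 demand points.
But {Site 1, Site 4} covers everything, so the minimum is 2.

2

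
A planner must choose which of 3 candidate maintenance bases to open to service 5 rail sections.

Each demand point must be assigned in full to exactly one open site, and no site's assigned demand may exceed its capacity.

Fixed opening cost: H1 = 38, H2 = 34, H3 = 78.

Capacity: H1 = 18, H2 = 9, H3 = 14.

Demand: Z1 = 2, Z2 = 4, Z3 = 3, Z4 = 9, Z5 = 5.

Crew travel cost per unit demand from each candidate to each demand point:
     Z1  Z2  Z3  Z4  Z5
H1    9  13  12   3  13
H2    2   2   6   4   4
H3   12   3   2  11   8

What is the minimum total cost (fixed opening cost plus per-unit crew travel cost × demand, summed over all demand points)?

181

Open {H1, H2}; cheapest assignment that respects the capacities:
  H1 (cap 18, load 14): Z1, Z3, Z4 — cost 2×9 + 3×12 + 9×3 = 81
  H2 (cap 9, load 9): Z2, Z5 — cost 4×2 + 5×4 = 28
  Shipping 109, fixed 72 → total 181.
  Any other capacity-feasible assignment to {H1, H2} ships for at least 109.
Compare {H1, H3}: its best feasible assignment gives total 219.
Compare {H1, H2, H3}: its best feasible assignment gives total 219.
Every other set of open sites that can feasibly serve all demand totals ≥ 219 even under its best assignment. Minimum: 181.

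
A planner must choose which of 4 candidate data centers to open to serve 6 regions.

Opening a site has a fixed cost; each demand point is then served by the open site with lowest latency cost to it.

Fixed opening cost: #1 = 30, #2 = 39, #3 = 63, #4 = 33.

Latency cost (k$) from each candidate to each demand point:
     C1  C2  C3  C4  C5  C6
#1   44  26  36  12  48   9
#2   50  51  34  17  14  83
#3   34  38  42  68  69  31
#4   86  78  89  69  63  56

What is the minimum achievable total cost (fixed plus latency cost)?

205

Open {#1}: assign each demand point to its cheapest open site.
  C1→#1 44, C2→#1 26, C3→#1 36, C4→#1 12, C5→#1 48, C6→#1 9
  latency cost 175, fixed 30 → total 205.
Compare {#1, #2}: latency cost 139 + fixed 69 = 208.
Compare {#1, #4}: latency cost 175 + fixed 63 = 238.
Compare {#1, #2, #4}: latency cost 139 + fixed 102 = 241.
All other subsets cost ≥ 208. Minimum total cost: 205.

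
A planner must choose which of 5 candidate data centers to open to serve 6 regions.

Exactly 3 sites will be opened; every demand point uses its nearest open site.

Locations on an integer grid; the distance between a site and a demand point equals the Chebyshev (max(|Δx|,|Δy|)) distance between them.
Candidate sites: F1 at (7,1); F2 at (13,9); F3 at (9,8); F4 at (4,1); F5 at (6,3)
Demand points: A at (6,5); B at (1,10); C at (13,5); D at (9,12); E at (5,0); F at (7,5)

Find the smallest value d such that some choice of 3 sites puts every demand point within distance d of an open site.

7

Open {F1, F2, F5}.
  Farthest demand point is B at distance 7 (to F5); all others are ≤ 7.
With {F1, F3, F5} the worst case is 7.
With {F2, F3, F5} the worst case is 7.
No size-3 selection achieves below 7.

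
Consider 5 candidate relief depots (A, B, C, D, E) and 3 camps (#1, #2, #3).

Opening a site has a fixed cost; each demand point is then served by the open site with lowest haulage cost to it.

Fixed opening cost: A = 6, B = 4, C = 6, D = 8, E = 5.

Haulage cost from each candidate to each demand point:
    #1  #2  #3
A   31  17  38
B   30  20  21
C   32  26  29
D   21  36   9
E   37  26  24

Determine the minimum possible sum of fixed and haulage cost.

Open {A, D}: assign each demand point to its cheapest open site.
  #1→D 21, #2→A 17, #3→D 9
  haulage cost 47, fixed 14 → total 61.
Compare {B, D}: haulage cost 50 + fixed 12 = 62.
Compare {A, B, D}: haulage cost 47 + fixed 18 = 65.
Compare {A, D, E}: haulage cost 47 + fixed 19 = 66.
All other subsets cost ≥ 62. Minimum total cost: 61.

61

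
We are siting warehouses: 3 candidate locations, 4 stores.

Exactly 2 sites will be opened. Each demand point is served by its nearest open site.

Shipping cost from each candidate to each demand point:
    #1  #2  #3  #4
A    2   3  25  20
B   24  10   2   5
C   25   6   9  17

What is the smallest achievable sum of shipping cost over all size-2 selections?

Open {A, B}.
  #1→A 2, #2→A 3, #3→B 2, #4→B 5  ⇒ total 12.
Compare {A, C}: total 31.
Compare {B, C}: total 37.

12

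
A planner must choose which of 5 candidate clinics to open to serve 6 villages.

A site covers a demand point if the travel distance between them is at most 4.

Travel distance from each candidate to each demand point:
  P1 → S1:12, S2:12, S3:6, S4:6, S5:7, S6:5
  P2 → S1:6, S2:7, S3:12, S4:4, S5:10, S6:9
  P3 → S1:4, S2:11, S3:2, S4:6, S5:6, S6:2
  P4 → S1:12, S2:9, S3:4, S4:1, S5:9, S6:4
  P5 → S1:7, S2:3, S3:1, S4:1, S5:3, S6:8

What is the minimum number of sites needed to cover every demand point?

Coverage sets (demand points within 4 of each site):
  P1: {}
  P2: {S4}
  P3: {S1, S3, S6}
  P4: {S3, S4, S6}
  P5: {S2, S3, S4, S5}
No single site covers all 6 demand points.
But {P3, P5} covers everything, so the minimum is 2.

2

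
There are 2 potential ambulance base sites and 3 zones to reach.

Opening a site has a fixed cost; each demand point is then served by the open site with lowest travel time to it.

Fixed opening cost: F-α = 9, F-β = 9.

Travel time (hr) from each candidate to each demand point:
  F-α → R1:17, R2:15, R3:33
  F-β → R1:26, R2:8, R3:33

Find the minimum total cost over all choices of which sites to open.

74

Open {F-α}: assign each demand point to its cheapest open site.
  R1→F-α 17, R2→F-α 15, R3→F-α 33
  travel time 65, fixed 9 → total 74.
Compare {F-β}: travel time 67 + fixed 9 = 76.
Compare {F-α, F-β}: travel time 58 + fixed 18 = 76.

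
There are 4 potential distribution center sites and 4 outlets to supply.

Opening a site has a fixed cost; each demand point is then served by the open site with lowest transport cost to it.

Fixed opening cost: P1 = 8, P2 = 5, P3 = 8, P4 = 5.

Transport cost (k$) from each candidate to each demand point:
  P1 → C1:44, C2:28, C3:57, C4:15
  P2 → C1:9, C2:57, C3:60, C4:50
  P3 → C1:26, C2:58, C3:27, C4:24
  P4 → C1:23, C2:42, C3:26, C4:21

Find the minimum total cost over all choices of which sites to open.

96

Open {P1, P2, P4}: assign each demand point to its cheapest open site.
  C1→P2 9, C2→P1 28, C3→P4 26, C4→P1 15
  transport cost 78, fixed 18 → total 96.
Compare {P1, P2, P3}: transport cost 79 + fixed 21 = 100.
Compare {P1, P2, P3, P4}: transport cost 78 + fixed 26 = 104.
Compare {P1, P4}: transport cost 92 + fixed 13 = 105.
All other subsets cost ≥ 100. Minimum total cost: 96.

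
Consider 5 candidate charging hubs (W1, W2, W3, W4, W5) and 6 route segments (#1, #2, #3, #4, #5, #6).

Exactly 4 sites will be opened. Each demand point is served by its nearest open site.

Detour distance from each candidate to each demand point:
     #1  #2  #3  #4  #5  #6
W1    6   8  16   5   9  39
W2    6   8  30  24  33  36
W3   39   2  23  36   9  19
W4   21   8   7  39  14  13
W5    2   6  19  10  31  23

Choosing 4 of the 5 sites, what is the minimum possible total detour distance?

38

Open {W1, W3, W4, W5}.
  #1→W5 2, #2→W3 2, #3→W4 7, #4→W1 5, #5→W1 9, #6→W4 13  ⇒ total 38.
Compare {W1, W2, W3, W4}: total 42.
Compare {W1, W2, W4, W5}: total 42.
No size-4 selection does better; minimum is 38.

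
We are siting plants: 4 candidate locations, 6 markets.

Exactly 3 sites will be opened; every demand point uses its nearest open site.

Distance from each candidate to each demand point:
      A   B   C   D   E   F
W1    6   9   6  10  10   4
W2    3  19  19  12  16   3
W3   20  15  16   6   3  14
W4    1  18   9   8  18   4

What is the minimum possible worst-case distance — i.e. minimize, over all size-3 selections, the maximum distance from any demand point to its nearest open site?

Open {W1, W2, W3}.
  Farthest demand point is B at distance 9 (to W1); all others are ≤ 9.
With {W1, W3, W4} the worst case is 9.
With {W1, W2, W4} the worst case is 10.
No size-3 selection achieves below 9.

9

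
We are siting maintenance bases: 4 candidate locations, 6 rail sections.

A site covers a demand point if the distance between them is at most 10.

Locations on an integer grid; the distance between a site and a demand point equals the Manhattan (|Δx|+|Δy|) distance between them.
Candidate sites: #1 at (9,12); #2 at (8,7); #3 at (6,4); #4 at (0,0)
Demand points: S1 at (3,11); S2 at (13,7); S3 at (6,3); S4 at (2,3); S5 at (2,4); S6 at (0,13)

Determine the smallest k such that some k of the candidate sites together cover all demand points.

2

Coverage sets (demand points within 10 of each site):
  #1: {S1, S2, S6}
  #2: {S1, S2, S3, S4, S5}
  #3: {S1, S2, S3, S4, S5}
  #4: {S3, S4, S5}
No single site covers all 6 demand points.
But {#1, #2} covers everything, so the minimum is 2.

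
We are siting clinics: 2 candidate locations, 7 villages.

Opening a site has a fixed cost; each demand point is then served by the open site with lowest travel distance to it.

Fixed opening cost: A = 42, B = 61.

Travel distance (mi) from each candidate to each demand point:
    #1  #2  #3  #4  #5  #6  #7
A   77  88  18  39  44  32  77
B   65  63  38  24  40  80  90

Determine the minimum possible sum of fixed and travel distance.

Open {A}: assign each demand point to its cheapest open site.
  #1→A 77, #2→A 88, #3→A 18, #4→A 39, #5→A 44, #6→A 32, #7→A 77
  travel distance 375, fixed 42 → total 417.
Compare {A, B}: travel distance 319 + fixed 103 = 422.
Compare {B}: travel distance 400 + fixed 61 = 461.

417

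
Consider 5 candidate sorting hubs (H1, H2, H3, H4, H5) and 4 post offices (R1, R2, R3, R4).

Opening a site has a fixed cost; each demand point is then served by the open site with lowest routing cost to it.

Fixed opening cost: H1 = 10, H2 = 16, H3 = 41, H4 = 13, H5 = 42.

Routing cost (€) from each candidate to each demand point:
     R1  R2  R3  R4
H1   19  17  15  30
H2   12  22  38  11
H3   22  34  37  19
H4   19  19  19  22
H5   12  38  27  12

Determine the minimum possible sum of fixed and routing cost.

Open {H1, H2}: assign each demand point to its cheapest open site.
  R1→H2 12, R2→H1 17, R3→H1 15, R4→H2 11
  routing cost 55, fixed 26 → total 81.
Compare {H2, H4}: routing cost 61 + fixed 29 = 90.
Compare {H1}: routing cost 81 + fixed 10 = 91.
Compare {H4}: routing cost 79 + fixed 13 = 92.
All other subsets cost ≥ 90. Minimum total cost: 81.

81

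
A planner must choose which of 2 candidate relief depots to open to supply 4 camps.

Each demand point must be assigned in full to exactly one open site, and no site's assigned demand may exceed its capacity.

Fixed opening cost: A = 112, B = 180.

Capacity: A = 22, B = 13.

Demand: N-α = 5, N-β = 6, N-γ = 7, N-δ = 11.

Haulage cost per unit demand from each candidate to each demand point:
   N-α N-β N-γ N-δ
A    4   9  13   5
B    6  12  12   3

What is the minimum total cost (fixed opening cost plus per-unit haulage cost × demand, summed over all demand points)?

Open {A, B}; cheapest assignment that respects the capacities:
  A (cap 22, load 18): N-α, N-β, N-γ — cost 5×4 + 6×9 + 7×13 = 165
  B (cap 13, load 11): N-δ — cost 11×3 = 33
  Shipping 198, fixed 292 → total 490.
  Any other capacity-feasible assignment to {A, B} ships for at least 198.
Total demand is 29 and no other set of sites has combined capacity ≥ 29, so {A, B} is the only feasible choice of open sites. Minimum: 490.

490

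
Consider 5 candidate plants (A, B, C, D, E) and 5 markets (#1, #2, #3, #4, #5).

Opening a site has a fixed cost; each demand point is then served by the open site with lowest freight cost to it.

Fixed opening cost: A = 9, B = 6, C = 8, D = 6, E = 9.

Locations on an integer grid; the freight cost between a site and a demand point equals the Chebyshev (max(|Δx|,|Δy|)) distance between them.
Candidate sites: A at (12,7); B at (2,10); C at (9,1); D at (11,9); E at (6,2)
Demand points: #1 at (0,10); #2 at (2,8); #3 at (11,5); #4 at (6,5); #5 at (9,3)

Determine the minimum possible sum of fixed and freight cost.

28

Open {B, C}: assign each demand point to its cheapest open site.
  #1→B 2, #2→B 2, #3→C 4, #4→C 4, #5→C 2
  freight cost 14, fixed 14 → total 28.
Compare {A, B}: freight cost 15 + fixed 15 = 30.
Compare {B, E}: freight cost 15 + fixed 15 = 30.
Compare {B}: freight cost 25 + fixed 6 = 31.
All other subsets cost ≥ 30. Minimum total cost: 28.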